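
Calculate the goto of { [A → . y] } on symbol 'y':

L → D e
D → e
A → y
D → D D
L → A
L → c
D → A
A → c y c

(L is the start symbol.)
{ [A → y .] }

GOTO(I, 'y') = CLOSURE({ [A → αX.β] : [A → α.Xβ] ∈ I, X = 'y' })

Items with dot before 'y', with the dot advanced:
  [A → . y] → [A → y .]
Closure adds nothing (no advanced item has the dot before a non-terminal).

GOTO = { [A → y .] }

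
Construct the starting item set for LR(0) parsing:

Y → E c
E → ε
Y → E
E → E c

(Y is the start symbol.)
{ [E → . E c], [E → .], [Y → . E c], [Y → . E], [Y' → . Y] }

First, augment the grammar with Y' → Y
I₀ = CLOSURE({ [Y' → . Y] }):
  [Y' → . Y] has the dot before Y: add [Y → . E c], [Y → . E]
  [Y → . E c] has the dot before E: add [E → .], [E → . E c]
No further items can be added.

I₀ = { [E → . E c], [E → .], [Y → . E c], [Y → . E], [Y' → . Y] }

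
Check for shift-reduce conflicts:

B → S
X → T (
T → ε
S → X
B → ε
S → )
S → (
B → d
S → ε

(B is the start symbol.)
Yes — I0: [B → .] vs [B → . d]

A shift-reduce conflict occurs when an LR(0) state has both:
  - a complete (reduce) item [A → α .] (dot at the end), and
  - a shift item [B → β . c γ] (dot before a terminal).

Augment with B' → B and build the canonical LR(0) collection (I0 = CLOSURE({[B' → . B]}), then GOTO on every symbol after a dot until no new states appear). It has 9 states:
  I0: { [B → . S], [B → . d], [B → .], [B' → . B], [S → . (], [S → . )], [S → . X], [S → .], [T → .], [X → . T (] }  — shift, 3 reduces
  I1: { [S → ( .] }  — reduce
  I2: { [S → ) .] }  — reduce
  I3: { [B' → B .] }  — accept
  I4: { [B → S .] }  — reduce
  I5: { [X → T . (] }  — shift
  I6: { [S → X .] }  — reduce
  I7: { [B → d .] }  — reduce
  I8: { [X → T ( .] }  — reduce

I0 contains reduce items [B → .], [S → .], [T → .] and shift items [B → . d], [S → . (], [S → . )] — shift-reduce conflict.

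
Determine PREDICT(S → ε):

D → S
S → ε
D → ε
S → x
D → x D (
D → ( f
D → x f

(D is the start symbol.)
{ $, '(' }

PREDICT(S → ε) = (FIRST(RHS) \ {ε}) ∪ (FOLLOW(S) if ε ∈ FIRST(RHS), i.e. RHS ⇒* ε)
The right-hand side is ε (FIRST(ε) = { ε }), so the predict set is FOLLOW(S) = { $, '(' }
PREDICT(S → ε) = { $, '(' }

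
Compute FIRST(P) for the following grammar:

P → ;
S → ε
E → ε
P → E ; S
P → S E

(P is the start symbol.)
{ ';', ε }

To compute FIRST(P), examine every production with P on the left-hand side, reading each right-hand side left to right until a non-nullable symbol is reached.

FIRST sets of the other non-terminals involved (by the same procedure, iterated to a fixed point):
  FIRST(E) = { ε }
  FIRST(S) = { ε }

From P → ;:
  - ';' is a terminal: add ';' and stop
From P → E ; S:
  - E is a non-terminal: add FIRST(E) \ {ε} = { }
    E is nullable, so continue to the next symbol
  - ';' is a terminal: add ';' and stop
From P → S E:
  - S is a non-terminal: add FIRST(S) \ {ε} = { }
    S is nullable, so continue to the next symbol
  - E is a non-terminal: add FIRST(E) \ {ε} = { }
    E is nullable and nothing follows, so the whole right-hand side can vanish: ε ∈ FIRST(P)

Collecting: FIRST(P) = { ';', ε }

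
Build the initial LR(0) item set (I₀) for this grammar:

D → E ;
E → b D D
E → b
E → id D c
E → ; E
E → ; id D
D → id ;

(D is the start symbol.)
{ [D → . E ;], [D → . id ;], [D' → . D], [E → . ; E], [E → . ; id D], [E → . b D D], [E → . b], [E → . id D c] }

First, augment the grammar with D' → D
I₀ = CLOSURE({ [D' → . D] }):
  [D' → . D] has the dot before D: add [D → . E ;], [D → . id ;]
  [D → . E ;] has the dot before E: add [E → . b D D], [E → . b], [E → . id D c], [E → . ; E], [E → . ; id D]
No further items can be added.

I₀ = { [D → . E ;], [D → . id ;], [D' → . D], [E → . ; E], [E → . ; id D], [E → . b D D], [E → . b], [E → . id D c] }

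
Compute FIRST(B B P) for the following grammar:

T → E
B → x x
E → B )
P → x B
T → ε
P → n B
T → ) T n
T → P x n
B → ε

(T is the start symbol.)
FIRST sets of the non-terminals involved (from the grammar, by fixed-point iteration):
  FIRST(B) = { 'x', ε }
  FIRST(P) = { 'n', 'x' }

To compute FIRST(B B P), process the symbols left to right:
Symbol B is a non-terminal. Add FIRST(B) \ {ε} = { 'x' }
B is nullable (ε ∈ FIRST(B)), continue to the next symbol.
Symbol B is a non-terminal. Add FIRST(B) \ {ε} = { 'x' }
B is nullable (ε ∈ FIRST(B)), continue to the next symbol.
Symbol P is a non-terminal. Add FIRST(P) \ {ε} = { 'n', 'x' }
P is not nullable (ε ∉ FIRST(P)), so stop here.
FIRST(B B P) = { 'n', 'x' }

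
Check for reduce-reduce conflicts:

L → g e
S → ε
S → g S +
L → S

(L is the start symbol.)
A reduce-reduce conflict occurs when an LR(0) state has two complete items [A → α .] and [B → β .] — both call for a reduction, and with no lookahead the parser cannot choose between them.

Augment with L' → L and build the canonical LR(0) collection (I0 = CLOSURE({[L' → . L]}), then GOTO on every symbol after a dot until no new states appear). It has 8 states:
  I0: { [L → . S], [L → . g e], [L' → . L], [S → . g S +], [S → .] }  — shift, reduce
  I1: { [L' → L .] }  — accept
  I2: { [L → S .] }  — reduce
  I3: { [L → g . e], [S → . g S +], [S → .], [S → g . S +] }  — shift, reduce
  I4: { [S → g S . +] }  — shift
  I5: { [L → g e .] }  — reduce
  I6: { [S → . g S +], [S → .], [S → g . S +] }  — shift, reduce
  I7: { [S → g S + .] }  — reduce

No state contains more than one complete item.

Answer: No reduce-reduce conflicts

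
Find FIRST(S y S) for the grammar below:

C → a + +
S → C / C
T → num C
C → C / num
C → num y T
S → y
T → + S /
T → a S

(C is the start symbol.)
{ 'a', 'num', 'y' }

FIRST sets of the non-terminals involved (from the grammar, by fixed-point iteration):
  FIRST(S) = { 'a', 'num', 'y' }

To compute FIRST(S y S), process the symbols left to right:
Symbol S is a non-terminal. Add FIRST(S) \ {ε} = { 'a', 'num', 'y' }
S is not nullable (ε ∉ FIRST(S)), so stop here.
FIRST(S y S) = { 'a', 'num', 'y' }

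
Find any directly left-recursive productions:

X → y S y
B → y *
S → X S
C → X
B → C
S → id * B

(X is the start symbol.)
No direct left recursion

Direct left recursion occurs when N → N α for some non-terminal N (the right-hand side begins with the left-hand side itself).

X → y S y: starts with y
B → y *: starts with y
S → X S: starts with X
C → X: starts with X
B → C: starts with C
S → id * B: starts with id

No direct left recursion found.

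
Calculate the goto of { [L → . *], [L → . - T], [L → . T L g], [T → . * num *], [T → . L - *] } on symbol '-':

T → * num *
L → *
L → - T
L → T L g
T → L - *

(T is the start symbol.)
GOTO(I, '-') = CLOSURE({ [A → αX.β] : [A → α.Xβ] ∈ I, X = '-' })

Items with dot before '-', with the dot advanced:
  [L → . - T] → [L → - . T]
Closure of the advanced items:
  [L → - . T] has the dot before T: add [T → . * num *], [T → . L - *]
  [T → . L - *] has the dot before L: add [L → . *], [L → . - T], [L → . T L g]

GOTO = { [L → - . T], [L → . *], [L → . - T], [L → . T L g], [T → . * num *], [T → . L - *] }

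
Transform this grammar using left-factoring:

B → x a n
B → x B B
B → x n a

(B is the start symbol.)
Left-factoring transforms A → αβ₁ | αβ₂ into A → αA' and A' → β₁ | β₂
(α is the longest common prefix among the alternatives). Repeat until
no nonterminal has two alternatives with a common prefix.

Round 1: B has alternatives sharing prefix 'x'. Introduce B': B → x B'
  Add: B' → a n
  Add: B' → B B
  Add: B' → n a

No remaining common prefixes — done.

Resulting grammar:
B → x B'
B' → a n
B' → B B
B' → n a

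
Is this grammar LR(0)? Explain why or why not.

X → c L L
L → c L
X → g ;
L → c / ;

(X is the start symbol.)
Yes, the grammar is LR(0)

Augment with X' → X and build the canonical LR(0) collection (I0 = CLOSURE({[X' → . X]}), then GOTO on every symbol after a dot until no new states appear). It has 11 states:
  I0: { [X → . c L L], [X → . g ;], [X' → . X] }  — shift
  I1: { [X' → X .] }  — accept
  I2: { [L → . c / ;], [L → . c L], [X → c . L L] }  — shift
  I3: { [X → g . ;] }  — shift
  I4: { [X → g ; .] }  — reduce
  I5: { [L → . c / ;], [L → . c L], [X → c L . L] }  — shift
  I6: { [L → . c / ;], [L → . c L], [L → c . / ;], [L → c . L] }  — shift
  I7: { [L → c / . ;] }  — shift
  I8: { [L → c L .] }  — reduce
  I9: { [L → c / ; .] }  — reduce
  I10: { [X → c L L .] }  — reduce

Every state is either a pure shift/goto state or contains exactly one complete item and nothing to shift — no conflicts. The grammar is LR(0).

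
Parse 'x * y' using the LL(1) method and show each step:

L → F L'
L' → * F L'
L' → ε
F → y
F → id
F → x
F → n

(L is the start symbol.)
Stack is shown with the top on the left.

Stack     Input    Action
-------------------------
L $       x * y $  output L → F L'
F L' $    x * y $  output F → x
x L' $    x * y $  match 'x'
L' $      * y $    output L' → * F L'
* F L' $  * y $    match '*'
F L' $    y $      output F → y
y L' $    y $      match 'y'
L' $      $        output L' → ε
$         $        accept

The string is accepted.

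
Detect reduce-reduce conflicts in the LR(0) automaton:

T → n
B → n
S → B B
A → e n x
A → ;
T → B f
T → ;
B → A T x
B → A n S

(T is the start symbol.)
Yes — I1: [A → ; .] vs [T → ; .]; I6: [B → n .] vs [T → n .]; I11: [B → n .] vs [T → n .]

A reduce-reduce conflict occurs when an LR(0) state has two complete items [A → α .] and [B → β .] — both call for a reduction, and with no lookahead the parser cannot choose between them.

Augment with T' → T and build the canonical LR(0) collection (I0 = CLOSURE({[T' → . T]}), then GOTO on every symbol after a dot until no new states appear). It has 18 states:
  I0: { [A → . ;], [A → . e n x], [B → . A T x], [B → . A n S], [B → . n], [T → . ;], [T → . B f], [T → . n], [T' → . T] }  — shift
  I1: { [A → ; .], [T → ; .] }  — 2 reduces
  I2: { [A → . ;], [A → . e n x], [B → . A T x], [B → . A n S], [B → . n], [B → A . T x], [B → A . n S], [T → . ;], [T → . B f], [T → . n] }  — shift
  I3: { [T → B . f] }  — shift
  I4: { [T' → T .] }  — accept
  I5: { [A → e . n x] }  — shift
  I6: { [B → n .], [T → n .] }  — 2 reduces
  I7: { [A → e n . x] }  — shift
  I8: { [A → e n x .] }  — reduce
  I9: { [T → B f .] }  — reduce
  I10: { [B → A T . x] }  — shift
  I11: { [A → . ;], [A → . e n x], [B → . A T x], [B → . A n S], [B → . n], [B → A n . S], [B → n .], [S → . B B], [T → n .] }  — shift, 2 reduces
  I12: { [A → ; .] }  — reduce
  I13: { [A → . ;], [A → . e n x], [B → . A T x], [B → . A n S], [B → . n], [S → B . B] }  — shift
  I14: { [B → A n S .] }  — reduce
  I15: { [B → n .] }  — reduce
  I16: { [S → B B .] }  — reduce
  I17: { [B → A T x .] }  — reduce

I1 contains complete items [A → ; .], [T → ; .] — reduce-reduce conflict.
I6 contains complete items [B → n .], [T → n .] — reduce-reduce conflict.
I11 contains complete items [B → n .], [T → n .] — reduce-reduce conflict.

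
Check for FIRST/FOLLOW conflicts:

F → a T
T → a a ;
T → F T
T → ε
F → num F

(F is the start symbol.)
Yes. T → a a ';' with FOLLOW(T) on { 'a' }; T → F T with FOLLOW(T) on { 'a', 'num' }

Nullable non-terminals: T.
FIRST sets used below: FIRST(F) = { 'a', 'num' }

T: nullable alternative(s) T → ε; FOLLOW(T) = { $, 'a', 'num' }
  T → a a ;: FIRST \ {ε} = { 'a' } — overlaps FOLLOW(T) on { 'a' }: CONFLICT
  T → F T: FIRST \ {ε} = { 'a', 'num' } — overlaps FOLLOW(T) on { 'a', 'num' }: CONFLICT
  T → ε: FIRST \ {ε} = { } — this is the only nullable alternative, skip

F has no nullable alternative, so no FIRST/FOLLOW check is needed there.

So the grammar has 2 FIRST/FOLLOW conflicts (marked CONFLICT above).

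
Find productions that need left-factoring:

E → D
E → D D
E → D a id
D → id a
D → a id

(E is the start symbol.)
Left-factoring is needed when two productions for the same non-terminal
share a common prefix on the right-hand side.

Productions for E:
  E → D
  E → D D
  E → D a id
Productions for D:
  D → id a
  D → a id

Found common prefix 'D' in productions for E

Answer: Yes, E has productions with common prefix 'D'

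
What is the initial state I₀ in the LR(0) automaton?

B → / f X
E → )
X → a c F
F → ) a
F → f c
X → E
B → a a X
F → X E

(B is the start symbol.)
First, augment the grammar with B' → B
I₀ = CLOSURE({ [B' → . B] }):
  [B' → . B] has the dot before B: add [B → . / f X], [B → . a a X]
No further items can be added.

I₀ = { [B → . / f X], [B → . a a X], [B' → . B] }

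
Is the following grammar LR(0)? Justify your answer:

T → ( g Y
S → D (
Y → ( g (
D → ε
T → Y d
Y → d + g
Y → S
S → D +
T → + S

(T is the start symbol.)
A grammar is LR(0) if no state in the canonical LR(0) collection has:
  - both a shift item (dot before a terminal) and a complete item (shift-reduce conflict), or
  - two or more complete items (reduce-reduce conflict; the accept item [T' → T .] counts as a complete item here).

Augment with T' → T and build the canonical LR(0) collection (I0 = CLOSURE({[T' → . T]}), then GOTO on every symbol after a dot until no new states appear). It has 19 states:
  I0: { [D → .], [S → . D (], [S → . D +], [T → . ( g Y], [T → . + S], [T → . Y d], [T' → . T], [Y → . ( g (], [Y → . S], [Y → . d + g] }  — shift, reduce
  I1: { [T → ( . g Y], [Y → ( . g (] }  — shift
  I2: { [D → .], [S → . D (], [S → . D +], [T → + . S] }  — reduce
  I3: { [S → D . (], [S → D . +] }  — shift
  I4: { [Y → S .] }  — reduce
  I5: { [T' → T .] }  — accept
  I6: { [T → Y . d] }  — shift
  I7: { [Y → d . + g] }  — shift
  I8: { [Y → d + . g] }  — shift
  I9: { [Y → d + g .] }  — reduce
  I10: { [T → Y d .] }  — reduce
  I11: { [S → D ( .] }  — reduce
  I12: { [S → D + .] }  — reduce
  I13: { [T → + S .] }  — reduce
  I14: { [D → .], [S → . D (], [S → . D +], [T → ( g . Y], [Y → ( g . (], [Y → . ( g (], [Y → . S], [Y → . d + g] }  — shift, reduce
  I15: { [Y → ( . g (], [Y → ( g ( .] }  — shift, reduce
  I16: { [T → ( g Y .] }  — reduce
  I17: { [Y → ( g . (] }  — shift
  I18: { [Y → ( g ( .] }  — reduce

Conflict in state I0:
  Shift-reduce conflict between [D → .] and [T → . ( g Y]
So the grammar is NOT LR(0).

Answer: No. Shift-reduce conflict between [D → .] and [T → . ( g Y]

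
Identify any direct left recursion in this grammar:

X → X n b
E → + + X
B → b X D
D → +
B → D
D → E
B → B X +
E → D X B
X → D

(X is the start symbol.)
Direct left recursion occurs when N → N α for some non-terminal N (the right-hand side begins with the left-hand side itself).

X → X n b: LEFT RECURSIVE (starts with X)
E → + + X: starts with '+'
B → b X D: starts with b
D → +: starts with '+'
B → D: starts with D
D → E: starts with E
B → B X +: LEFT RECURSIVE (starts with B)
E → D X B: starts with D
X → D: starts with D

The grammar has direct left recursion on: X, B.

Answer: Yes, X, B are left-recursive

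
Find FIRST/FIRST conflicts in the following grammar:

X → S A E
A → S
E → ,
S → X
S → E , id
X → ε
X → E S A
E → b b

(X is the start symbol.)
A FIRST/FIRST conflict occurs when two productions N → α and N → β for the same non-terminal have FIRST(α) ∩ FIRST(β) ≠ ∅ (with ε ∈ FIRST of a nullable right-hand side, so two nullable alternatives also conflict).

FIRST sets of the non-terminals at (or reachable through a nullable prefix from) the front of some alternative:
  FIRST(S) = { ',', 'b', ε }
  FIRST(A) = { ',', 'b', ε }
  FIRST(E) = { ',', 'b' }
  FIRST(X) = { ',', 'b', ε }

Productions for X:
  X → S A E: FIRST = { ',', 'b' }
  X → ε: FIRST = { ε }
  X → E S A: FIRST = { ',', 'b' }
Productions for E:
  E → ,: FIRST = { ',' }
  E → b b: FIRST = { 'b' }
Productions for S:
  S → X: FIRST = { ',', 'b', ε }
  S → E , id: FIRST = { ',', 'b' }
A has only one production, so no FIRST/FIRST conflict is possible there.

Conflict for X: X → S A E and X → E S A
  Overlap: { ',', 'b' }
Conflict for S: S → X and S → E , id
  Overlap: { ',', 'b' }

Answer: Yes. X → S A E / X → E S A on { ',', 'b' }; S → X / S → E ',' id on { ',', 'b' }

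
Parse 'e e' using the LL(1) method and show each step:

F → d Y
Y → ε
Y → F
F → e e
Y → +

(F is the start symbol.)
LL(1) parsing maintains a stack (initially the start symbol over $) and the input. At each step: if the stack top is a terminal, match it against the current input token; if it is a non-terminal N, replace it with the RHS of M[N, lookahead] (the unique production whose predict set contains the lookahead).

Stack is shown with the top on the left.

Stack  Input  Action
--------------------
F $    e e $  output F → e e
e e $  e e $  match 'e'
e $    e $    match 'e'
$      $      accept

The string is accepted.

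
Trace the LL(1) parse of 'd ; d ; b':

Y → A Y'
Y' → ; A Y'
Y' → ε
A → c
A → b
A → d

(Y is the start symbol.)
LL(1) parsing maintains a stack (initially the start symbol over $) and the input. At each step: if the stack top is a terminal, match it against the current input token; if it is a non-terminal N, replace it with the RHS of M[N, lookahead] (the unique production whose predict set contains the lookahead).

Stack is shown with the top on the left.

Stack     Input        Action
-----------------------------
Y $       d ; d ; b $  output Y → A Y'
A Y' $    d ; d ; b $  output A → d
d Y' $    d ; d ; b $  match 'd'
Y' $      ; d ; b $    output Y' → ; A Y'
; A Y' $  ; d ; b $    match ';'
A Y' $    d ; b $      output A → d
d Y' $    d ; b $      match 'd'
Y' $      ; b $        output Y' → ; A Y'
; A Y' $  ; b $        match ';'
A Y' $    b $          output A → b
b Y' $    b $          match 'b'
Y' $      $            output Y' → ε
$         $            accept

The string is accepted.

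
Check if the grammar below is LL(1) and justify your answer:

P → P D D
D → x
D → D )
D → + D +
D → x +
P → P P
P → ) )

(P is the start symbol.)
No. Predict set conflict for P: { ')' }

A grammar is LL(1) if for each non-terminal N with multiple productions, the predict sets of those productions are pairwise disjoint, where PREDICT(N → α) = (FIRST(α) \ {ε}) ∪ (FOLLOW(N) if α ⇒* ε).

Relevant sets:
  FIRST(P) = { ')' }
  FIRST(D) = { '+', 'x' }

For P:
  PREDICT(P → P D D) = { ')' }
  PREDICT(P → P P) = { ')' }
  PREDICT(P → ')' ')') = { ')' }
For D:
  PREDICT(D → x) = { 'x' }
  PREDICT(D → D ')') = { '+', 'x' }
  PREDICT(D → '+' D '+') = { '+' }
  PREDICT(D → x '+') = { 'x' }

Conflict found: Predict set conflict for P: { ')' }
The grammar is NOT LL(1).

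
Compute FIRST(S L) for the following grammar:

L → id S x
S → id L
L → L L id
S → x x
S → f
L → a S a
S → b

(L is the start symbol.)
FIRST sets of the non-terminals involved (from the grammar, by fixed-point iteration):
  FIRST(S) = { 'b', 'f', 'id', 'x' }

To compute FIRST(S L), process the symbols left to right:
Symbol S is a non-terminal. Add FIRST(S) \ {ε} = { 'b', 'f', 'id', 'x' }
S is not nullable (ε ∉ FIRST(S)), so stop here.
FIRST(S L) = { 'b', 'f', 'id', 'x' }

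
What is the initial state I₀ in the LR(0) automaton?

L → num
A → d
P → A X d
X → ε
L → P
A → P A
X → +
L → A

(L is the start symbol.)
{ [A → . P A], [A → . d], [L → . A], [L → . P], [L → . num], [L' → . L], [P → . A X d] }

First, augment the grammar with L' → L
I₀ = CLOSURE({ [L' → . L] }):
  [L' → . L] has the dot before L: add [L → . num], [L → . P], [L → . A]
  [L → . P] has the dot before P: add [P → . A X d]
  [L → . A] has the dot before A: add [A → . d], [A → . P A]
No further items can be added.

I₀ = { [A → . P A], [A → . d], [L → . A], [L → . P], [L → . num], [L' → . L], [P → . A X d] }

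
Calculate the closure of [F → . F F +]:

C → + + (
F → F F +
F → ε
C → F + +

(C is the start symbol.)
To compute CLOSURE, for each item [A → α.Bβ] where B is a non-terminal, add [B → .γ] for all productions B → γ; repeat for the newly added items until nothing changes.

Start with: [F → . F F +]
  [F → . F F +] has the dot before F: add [F → .]
No further items can be added.

CLOSURE = { [F → . F F +], [F → .] }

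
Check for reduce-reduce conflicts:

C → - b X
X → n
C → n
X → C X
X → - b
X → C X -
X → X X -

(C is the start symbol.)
Yes — I8: [C → n .] vs [X → n .]

Augment with C' → C and build the canonical LR(0) collection (I0 = CLOSURE({[C' → . C]}), then GOTO on every symbol after a dot until no new states appear). It has 14 states:
  I0: { [C → . - b X], [C → . n], [C' → . C] }  — shift
  I1: { [C → - . b X] }  — shift
  I2: { [C' → C .] }  — accept
  I3: { [C → n .] }  — reduce
  I4: { [C → - b . X], [C → . - b X], [C → . n], [X → . - b], [X → . C X -], [X → . C X], [X → . X X -], [X → . n] }  — shift
  I5: { [C → - . b X], [X → - . b] }  — shift
  I6: { [C → . - b X], [C → . n], [X → . - b], [X → . C X -], [X → . C X], [X → . X X -], [X → . n], [X → C . X -], [X → C . X] }  — shift
  I7: { [C → - b X .], [C → . - b X], [C → . n], [X → . - b], [X → . C X -], [X → . C X], [X → . X X -], [X → . n], [X → X . X -] }  — shift, reduce
  I8: { [C → n .], [X → n .] }  — 2 reduces
  I9: { [C → . - b X], [C → . n], [X → . - b], [X → . C X -], [X → . C X], [X → . X X -], [X → . n], [X → X . X -], [X → X X . -] }  — shift
  I10: { [C → - . b X], [X → - . b], [X → X X - .] }  — shift, reduce
  I11: { [C → - b . X], [C → . - b X], [C → . n], [X → - b .], [X → . - b], [X → . C X -], [X → . C X], [X → . X X -], [X → . n] }  — shift, reduce
  I12: { [C → . - b X], [C → . n], [X → . - b], [X → . C X -], [X → . C X], [X → . X X -], [X → . n], [X → C X . -], [X → C X .], [X → X . X -] }  — shift, reduce
  I13: { [C → - . b X], [X → - . b], [X → C X - .] }  — shift, reduce

I8 contains complete items [C → n .], [X → n .] — reduce-reduce conflict.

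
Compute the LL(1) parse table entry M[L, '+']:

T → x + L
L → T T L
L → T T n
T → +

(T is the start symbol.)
To find M[L, '+'], we find productions for L where '+' is in the predict set (PREDICT(N → α) = (FIRST(α) \ {ε}) ∪ (FOLLOW(N) if α ⇒* ε)).

Relevant sets:
  FIRST(T) = { '+', 'x' }

L → T T L: PREDICT = { '+', 'x' }
  '+' is in predict set, so this production goes in M[L, '+']
L → T T n: PREDICT = { '+', 'x' }
  '+' is in predict set, so this production goes in M[L, '+']

M[L, '+'] = L → T T L, L → T T n  (a multiply-defined cell — the grammar is not LL(1))

Answer: L → T T L, L → T T n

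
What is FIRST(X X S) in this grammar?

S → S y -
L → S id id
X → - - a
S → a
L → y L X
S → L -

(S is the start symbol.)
FIRST sets of the non-terminals involved (from the grammar, by fixed-point iteration):
  FIRST(X) = { '-' }

To compute FIRST(X X S), process the symbols left to right:
Symbol X is a non-terminal. Add FIRST(X) \ {ε} = { '-' }
X is not nullable (ε ∉ FIRST(X)), so stop here.
FIRST(X X S) = { '-' }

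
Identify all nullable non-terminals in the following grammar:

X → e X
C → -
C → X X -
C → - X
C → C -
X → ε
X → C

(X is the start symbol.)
{ 'X' }

A non-terminal is nullable if it can derive ε (the empty string): either it has an ε-production, or it has a production whose right-hand side consists entirely of nullable non-terminals.

ε-productions: X → ε
So X is immediately nullable.
No further non-terminal can be added: every production for the remaining non-terminals contains a terminal or a non-nullable non-terminal.
Nullable = { 'X' }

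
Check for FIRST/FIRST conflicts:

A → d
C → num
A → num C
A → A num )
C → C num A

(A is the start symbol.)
Yes. A → d / A → A num ')' on { 'd' }; A → num C / A → A num ')' on { 'num' }; C → num / C → C num A on { 'num' }

FIRST sets of the non-terminals at (or reachable through a nullable prefix from) the front of some alternative:
  FIRST(A) = { 'd', 'num' }
  FIRST(C) = { 'num' }

Productions for A:
  A → d: FIRST = { 'd' }
  A → num C: FIRST = { 'num' }
  A → A num ): FIRST = { 'd', 'num' }
Productions for C:
  C → num: FIRST = { 'num' }
  C → C num A: FIRST = { 'num' }

Conflict for A: A → d and A → A num )
  Overlap: { 'd' }
Conflict for A: A → num C and A → A num )
  Overlap: { 'num' }
Conflict for C: C → num and C → C num A
  Overlap: { 'num' }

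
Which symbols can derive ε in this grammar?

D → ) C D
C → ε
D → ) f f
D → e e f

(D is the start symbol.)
{ 'C' }

A non-terminal is nullable if it can derive ε (the empty string): either it has an ε-production, or it has a production whose right-hand side consists entirely of nullable non-terminals.

ε-productions: C → ε
So C is immediately nullable.
No further non-terminal can be added: every production for the remaining non-terminals contains a terminal or a non-nullable non-terminal.
Nullable = { 'C' }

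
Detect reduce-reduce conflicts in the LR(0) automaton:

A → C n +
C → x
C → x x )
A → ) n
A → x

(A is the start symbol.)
A reduce-reduce conflict occurs when an LR(0) state has two complete items [A → α .] and [B → β .] — both call for a reduction, and with no lookahead the parser cannot choose between them.

Augment with A' → A and build the canonical LR(0) collection (I0 = CLOSURE({[A' → . A]}), then GOTO on every symbol after a dot until no new states appear). It has 10 states:
  I0: { [A → . ) n], [A → . C n +], [A → . x], [A' → . A], [C → . x x )], [C → . x] }  — shift
  I1: { [A → ) . n] }  — shift
  I2: { [A' → A .] }  — accept
  I3: { [A → C . n +] }  — shift
  I4: { [A → x .], [C → x . x )], [C → x .] }  — shift, 2 reduces
  I5: { [C → x x . )] }  — shift
  I6: { [C → x x ) .] }  — reduce
  I7: { [A → C n . +] }  — shift
  I8: { [A → C n + .] }  — reduce
  I9: { [A → ) n .] }  — reduce

I4 contains complete items [A → x .], [C → x .] — reduce-reduce conflict.

Answer: Yes — I4: [A → x .] vs [C → x .]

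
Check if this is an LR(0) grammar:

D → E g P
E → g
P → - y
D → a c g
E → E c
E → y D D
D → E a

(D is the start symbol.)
A grammar is LR(0) if no state in the canonical LR(0) collection has:
  - both a shift item (dot before a terminal) and a complete item (shift-reduce conflict), or
  - two or more complete items (reduce-reduce conflict; the accept item [D' → D .] counts as a complete item here).

Augment with D' → D and build the canonical LR(0) collection (I0 = CLOSURE({[D' → . D]}), then GOTO on every symbol after a dot until no new states appear). It has 16 states:
  I0: { [D → . E a], [D → . E g P], [D → . a c g], [D' → . D], [E → . E c], [E → . g], [E → . y D D] }  — shift
  I1: { [D' → D .] }  — accept
  I2: { [D → E . a], [D → E . g P], [E → E . c] }  — shift
  I3: { [D → a . c g] }  — shift
  I4: { [E → g .] }  — reduce
  I5: { [D → . E a], [D → . E g P], [D → . a c g], [E → . E c], [E → . g], [E → . y D D], [E → y . D D] }  — shift
  I6: { [D → . E a], [D → . E g P], [D → . a c g], [E → . E c], [E → . g], [E → . y D D], [E → y D . D] }  — shift
  I7: { [E → y D D .] }  — reduce
  I8: { [D → a c . g] }  — shift
  I9: { [D → a c g .] }  — reduce
  I10: { [D → E a .] }  — reduce
  I11: { [E → E c .] }  — reduce
  I12: { [D → E g . P], [P → . - y] }  — shift
  I13: { [P → - . y] }  — shift
  I14: { [D → E g P .] }  — reduce
  I15: { [P → - y .] }  — reduce

Every state is either a pure shift/goto state or contains exactly one complete item and nothing to shift — no conflicts. The grammar is LR(0).

Answer: Yes, the grammar is LR(0)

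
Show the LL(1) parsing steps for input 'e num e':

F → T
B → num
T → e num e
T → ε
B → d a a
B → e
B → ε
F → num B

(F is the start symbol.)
LL(1) parsing maintains a stack (initially the start symbol over $) and the input. At each step: if the stack top is a terminal, match it against the current input token; if it is a non-terminal N, replace it with the RHS of M[N, lookahead] (the unique production whose predict set contains the lookahead).

Stack is shown with the top on the left.

Stack      Input      Action
----------------------------
F $        e num e $  output F → T
T $        e num e $  output T → e num e
e num e $  e num e $  match 'e'
num e $    num e $    match 'num'
e $        e $        match 'e'
$          $          accept

The string is accepted.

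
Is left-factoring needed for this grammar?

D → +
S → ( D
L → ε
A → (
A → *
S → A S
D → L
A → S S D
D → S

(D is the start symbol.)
No, left-factoring is not needed

Left-factoring is needed when two productions for the same non-terminal
share a common prefix on the right-hand side.

Productions for D:
  D → +
  D → L
  D → S
Productions for S:
  S → ( D
  S → A S
Productions for A:
  A → (
  A → *
  A → S S D

No common prefixes found.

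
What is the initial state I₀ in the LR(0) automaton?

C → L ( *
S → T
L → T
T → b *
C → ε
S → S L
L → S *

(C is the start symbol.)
First, augment the grammar with C' → C
I₀ = CLOSURE({ [C' → . C] }):
  [C' → . C] has the dot before C: add [C → . L ( *], [C → .]
  [C → . L ( *] has the dot before L: add [L → . T], [L → . S *]
  [L → . T] has the dot before T: add [T → . b *]
  [L → . S *] has the dot before S: add [S → . T], [S → . S L]
No further items can be added.

I₀ = { [C → . L ( *], [C → .], [C' → . C], [L → . S *], [L → . T], [S → . S L], [S → . T], [T → . b *] }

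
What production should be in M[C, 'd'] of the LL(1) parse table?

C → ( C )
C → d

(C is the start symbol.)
C → d

To find M[C, 'd'], we find productions for C where 'd' is in the predict set (PREDICT(N → α) = (FIRST(α) \ {ε}) ∪ (FOLLOW(N) if α ⇒* ε)).

C → ( C ): PREDICT = { '(' }
C → d: PREDICT = { 'd' }
  'd' is in predict set, so this production goes in M[C, 'd']

M[C, 'd'] = C → d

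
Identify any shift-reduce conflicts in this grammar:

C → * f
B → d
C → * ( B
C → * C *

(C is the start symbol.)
No shift-reduce conflicts

A shift-reduce conflict occurs when an LR(0) state has both:
  - a complete (reduce) item [A → α .] (dot at the end), and
  - a shift item [B → β . c γ] (dot before a terminal).

Augment with C' → C and build the canonical LR(0) collection (I0 = CLOSURE({[C' → . C]}), then GOTO on every symbol after a dot until no new states appear). It has 9 states:
  I0: { [C → . * ( B], [C → . * C *], [C → . * f], [C' → . C] }  — shift
  I1: { [C → * . ( B], [C → * . C *], [C → * . f], [C → . * ( B], [C → . * C *], [C → . * f] }  — shift
  I2: { [C' → C .] }  — accept
  I3: { [B → . d], [C → * ( . B] }  — shift
  I4: { [C → * C . *] }  — shift
  I5: { [C → * f .] }  — reduce
  I6: { [C → * C * .] }  — reduce
  I7: { [C → * ( B .] }  — reduce
  I8: { [B → d .] }  — reduce

No state contains both a complete item and a shift item.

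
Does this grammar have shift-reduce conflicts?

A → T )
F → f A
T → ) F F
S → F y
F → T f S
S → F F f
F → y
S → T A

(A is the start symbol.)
No shift-reduce conflicts

Augment with A' → A and build the canonical LR(0) collection (I0 = CLOSURE({[A' → . A]}), then GOTO on every symbol after a dot until no new states appear). It has 19 states:
  I0: { [A → . T )], [A' → . A], [T → . ) F F] }  — shift
  I1: { [F → . T f S], [F → . f A], [F → . y], [T → ) . F F], [T → . ) F F] }  — shift
  I2: { [A' → A .] }  — accept
  I3: { [A → T . )] }  — shift
  I4: { [A → T ) .] }  — reduce
  I5: { [F → . T f S], [F → . f A], [F → . y], [T → ) F . F], [T → . ) F F] }  — shift
  I6: { [F → T . f S] }  — shift
  I7: { [A → . T )], [F → f . A], [T → . ) F F] }  — shift
  I8: { [F → y .] }  — reduce
  I9: { [F → f A .] }  — reduce
  I10: { [F → . T f S], [F → . f A], [F → . y], [F → T f . S], [S → . F F f], [S → . F y], [S → . T A], [T → . ) F F] }  — shift
  I11: { [F → . T f S], [F → . f A], [F → . y], [S → F . F f], [S → F . y], [T → . ) F F] }  — shift
  I12: { [F → T f S .] }  — reduce
  I13: { [A → . T )], [F → T . f S], [S → T . A], [T → . ) F F] }  — shift
  I14: { [S → T A .] }  — reduce
  I15: { [S → F F . f] }  — shift
  I16: { [F → y .], [S → F y .] }  — 2 reduces
  I17: { [S → F F f .] }  — reduce
  I18: { [T → ) F F .] }  — reduce

No state contains both a complete item and a shift item.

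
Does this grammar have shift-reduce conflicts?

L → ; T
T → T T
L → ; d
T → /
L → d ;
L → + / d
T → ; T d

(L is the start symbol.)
Yes — I8: [L → ; T .] vs [T → . /]; I10: [T → T T .] vs [T → . /]

A shift-reduce conflict occurs when an LR(0) state has both:
  - a complete (reduce) item [A → α .] (dot at the end), and
  - a shift item [B → β . c γ] (dot before a terminal).

Augment with L' → L and build the canonical LR(0) collection (I0 = CLOSURE({[L' → . L]}), then GOTO on every symbol after a dot until no new states appear). It has 15 states:
  I0: { [L → . + / d], [L → . ; T], [L → . ; d], [L → . d ;], [L' → . L] }  — shift
  I1: { [L → + . / d] }  — shift
  I2: { [L → ; . T], [L → ; . d], [T → . /], [T → . ; T d], [T → . T T] }  — shift
  I3: { [L' → L .] }  — accept
  I4: { [L → d . ;] }  — shift
  I5: { [L → d ; .] }  — reduce
  I6: { [T → / .] }  — reduce
  I7: { [T → . /], [T → . ; T d], [T → . T T], [T → ; . T d] }  — shift
  I8: { [L → ; T .], [T → . /], [T → . ; T d], [T → . T T], [T → T . T] }  — shift, reduce
  I9: { [L → ; d .] }  — reduce
  I10: { [T → . /], [T → . ; T d], [T → . T T], [T → T . T], [T → T T .] }  — shift, reduce
  I11: { [T → . /], [T → . ; T d], [T → . T T], [T → ; T . d], [T → T . T] }  — shift
  I12: { [T → ; T d .] }  — reduce
  I13: { [L → + / . d] }  — shift
  I14: { [L → + / d .] }  — reduce

I8 contains reduce item [L → ; T .] and shift items [T → . /], [T → . ; T d] — shift-reduce conflict.
I10 contains reduce item [T → T T .] and shift items [T → . /], [T → . ; T d] — shift-reduce conflict.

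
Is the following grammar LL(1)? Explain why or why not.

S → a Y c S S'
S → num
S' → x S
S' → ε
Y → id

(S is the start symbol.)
A grammar is LL(1) if for each non-terminal N with multiple productions, the predict sets of those productions are pairwise disjoint, where PREDICT(N → α) = (FIRST(α) \ {ε}) ∪ (FOLLOW(N) if α ⇒* ε).

Relevant sets:
  FOLLOW(S') = { $, 'x' }

For S:
  PREDICT(S → a Y c S S') = { 'a' }
  PREDICT(S → num) = { 'num' }
For S':
  PREDICT(S' → x S) = { 'x' }
  PREDICT(S' → ε) = { $, 'x' }
Y has a single production, so nothing to check there.

Conflict found: Predict set conflict for S': { 'x' }
The grammar is NOT LL(1).

Answer: No. Predict set conflict for S': { 'x' }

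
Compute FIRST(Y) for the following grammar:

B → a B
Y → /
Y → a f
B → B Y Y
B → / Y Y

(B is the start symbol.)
{ '/', 'a' }

From Y → /:
  - '/' is a terminal: add '/' and stop
From Y → a f:
  - a is a terminal: add 'a' and stop

Collecting: FIRST(Y) = { '/', 'a' }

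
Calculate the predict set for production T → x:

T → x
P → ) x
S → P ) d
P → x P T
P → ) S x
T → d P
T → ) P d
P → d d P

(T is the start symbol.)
PREDICT(T → x) = (FIRST(RHS) \ {ε}) ∪ (FOLLOW(T) if ε ∈ FIRST(RHS), i.e. RHS ⇒* ε)
FIRST(x) = { 'x' }
ε ∉ FIRST(x), so FOLLOW(T) is not added.
PREDICT(T → x) = { 'x' }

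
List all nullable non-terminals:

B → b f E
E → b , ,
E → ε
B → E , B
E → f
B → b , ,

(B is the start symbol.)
{ 'E' }

A non-terminal is nullable if it can derive ε (the empty string): either it has an ε-production, or it has a production whose right-hand side consists entirely of nullable non-terminals.

ε-productions: E → ε
So E is immediately nullable.
No further non-terminal can be added: every production for the remaining non-terminals contains a terminal or a non-nullable non-terminal.
Nullable = { 'E' }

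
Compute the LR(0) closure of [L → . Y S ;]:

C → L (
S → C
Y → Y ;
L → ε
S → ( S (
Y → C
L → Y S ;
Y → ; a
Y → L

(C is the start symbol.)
{ [C → . L (], [L → . Y S ;], [L → .], [Y → . ; a], [Y → . C], [Y → . L], [Y → . Y ;] }

To compute CLOSURE, for each item [A → α.Bβ] where B is a non-terminal, add [B → .γ] for all productions B → γ; repeat for the newly added items until nothing changes.

Start with: [L → . Y S ;]
  [L → . Y S ;] has the dot before Y: add [Y → . Y ;], [Y → . C], [Y → . ; a], [Y → . L]
  [Y → . C] has the dot before C: add [C → . L (]
  [Y → . L] has the dot before L: add [L → .]
No further items can be added.

CLOSURE = { [C → . L (], [L → . Y S ;], [L → .], [Y → . ; a], [Y → . C], [Y → . L], [Y → . Y ;] }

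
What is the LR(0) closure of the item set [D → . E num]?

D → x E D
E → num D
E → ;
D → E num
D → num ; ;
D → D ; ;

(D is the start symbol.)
{ [D → . E num], [E → . ;], [E → . num D] }

To compute CLOSURE, for each item [A → α.Bβ] where B is a non-terminal, add [B → .γ] for all productions B → γ; repeat for the newly added items until nothing changes.

Start with: [D → . E num]
  [D → . E num] has the dot before E: add [E → . num D], [E → . ;]
No further items can be added.

CLOSURE = { [D → . E num], [E → . ;], [E → . num D] }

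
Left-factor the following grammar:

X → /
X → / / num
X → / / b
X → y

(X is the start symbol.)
Left-factoring transforms A → αβ₁ | αβ₂ into A → αA' and A' → β₁ | β₂
(α is the longest common prefix among the alternatives). Repeat until
no nonterminal has two alternatives with a common prefix.

Round 1: X has alternatives sharing prefix '/'. Introduce X': X → / X'
  Add: X' → ε
  Add: X' → / num
  Add: X' → / b

Round 2: X' has alternatives sharing prefix '/'. Introduce X'': X' → / X''
  Add: X'' → num
  Add: X'' → b

No remaining common prefixes — done.

Resulting grammar:
X → / X'
X' → ε
X' → / X''
X'' → num
X'' → b
X → y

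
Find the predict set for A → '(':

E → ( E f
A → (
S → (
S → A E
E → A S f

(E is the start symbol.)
{ '(' }

PREDICT(A → '(') = (FIRST(RHS) \ {ε}) ∪ (FOLLOW(A) if ε ∈ FIRST(RHS), i.e. RHS ⇒* ε)
FIRST('(') = { '(' }
ε ∉ FIRST('('), so FOLLOW(A) is not added.
PREDICT(A → '(') = { '(' }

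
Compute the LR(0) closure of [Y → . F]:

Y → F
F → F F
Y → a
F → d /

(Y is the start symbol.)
Start with: [Y → . F]
  [Y → . F] has the dot before F: add [F → . F F], [F → . d /]
No further items can be added.

CLOSURE = { [F → . F F], [F → . d /], [Y → . F] }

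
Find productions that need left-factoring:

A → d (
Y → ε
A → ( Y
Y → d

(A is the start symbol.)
No, left-factoring is not needed

Left-factoring is needed when two productions for the same non-terminal
share a common prefix on the right-hand side.

Productions for A:
  A → d (
  A → ( Y
Productions for Y:
  Y → ε
  Y → d

No common prefixes found.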